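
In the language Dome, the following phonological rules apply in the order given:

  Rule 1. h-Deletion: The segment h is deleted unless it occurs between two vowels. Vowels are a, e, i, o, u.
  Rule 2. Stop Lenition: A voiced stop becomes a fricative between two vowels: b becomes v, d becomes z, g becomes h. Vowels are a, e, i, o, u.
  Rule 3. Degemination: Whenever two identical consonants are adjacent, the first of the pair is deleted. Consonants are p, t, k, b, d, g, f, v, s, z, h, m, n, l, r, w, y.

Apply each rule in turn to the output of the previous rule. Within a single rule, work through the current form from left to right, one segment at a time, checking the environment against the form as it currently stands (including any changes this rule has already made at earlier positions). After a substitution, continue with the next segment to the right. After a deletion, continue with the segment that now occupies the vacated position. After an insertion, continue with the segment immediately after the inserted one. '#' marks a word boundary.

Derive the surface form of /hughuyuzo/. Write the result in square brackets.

[uhuyuzo]

Rule 1 h-Deletion: [hughuyuzo] → [uguyuzo]
Rule 2 Stop Lenition: [uguyuzo] → [uhuyuzo]
Rule 3 Degemination: no change — [uhuyuzo]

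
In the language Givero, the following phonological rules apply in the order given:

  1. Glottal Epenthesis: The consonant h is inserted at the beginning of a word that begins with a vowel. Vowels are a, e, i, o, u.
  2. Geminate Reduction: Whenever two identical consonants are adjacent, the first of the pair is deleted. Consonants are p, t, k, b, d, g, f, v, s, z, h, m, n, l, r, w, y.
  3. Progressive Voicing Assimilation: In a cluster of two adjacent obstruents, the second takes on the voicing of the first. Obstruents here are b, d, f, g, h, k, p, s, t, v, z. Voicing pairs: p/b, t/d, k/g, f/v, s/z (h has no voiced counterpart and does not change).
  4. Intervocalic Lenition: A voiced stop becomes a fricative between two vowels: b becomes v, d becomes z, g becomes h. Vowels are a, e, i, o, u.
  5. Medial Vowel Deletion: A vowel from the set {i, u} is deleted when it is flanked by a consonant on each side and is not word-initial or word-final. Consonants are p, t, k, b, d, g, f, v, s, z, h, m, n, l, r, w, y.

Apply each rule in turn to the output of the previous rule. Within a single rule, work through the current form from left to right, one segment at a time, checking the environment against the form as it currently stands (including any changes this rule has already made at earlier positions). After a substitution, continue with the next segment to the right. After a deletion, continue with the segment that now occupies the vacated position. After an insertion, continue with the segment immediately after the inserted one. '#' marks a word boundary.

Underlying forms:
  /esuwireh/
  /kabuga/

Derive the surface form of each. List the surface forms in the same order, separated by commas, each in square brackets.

/esuwireh/:
  1 Glottal Epenthesis: [esuwireh] → [hesuwireh]
  2 Geminate Reduction: no change — [hesuwireh]
  3 Progressive Voicing Assimilation: no change — [hesuwireh]
  4 Intervocalic Lenition: no change — [hesuwireh]
  5 Medial Vowel Deletion: [hesuwireh] → [heswreh]
/kabuga/:
  1 Glottal Epenthesis: no change — [kabuga]
  2 Geminate Reduction: no change — [kabuga]
  3 Progressive Voicing Assimilation: no change — [kabuga]
  4 Intervocalic Lenition: [kabuga] → [kavuha]
  5 Medial Vowel Deletion: [kavuha] → [kavha]

[heswreh], [kavha]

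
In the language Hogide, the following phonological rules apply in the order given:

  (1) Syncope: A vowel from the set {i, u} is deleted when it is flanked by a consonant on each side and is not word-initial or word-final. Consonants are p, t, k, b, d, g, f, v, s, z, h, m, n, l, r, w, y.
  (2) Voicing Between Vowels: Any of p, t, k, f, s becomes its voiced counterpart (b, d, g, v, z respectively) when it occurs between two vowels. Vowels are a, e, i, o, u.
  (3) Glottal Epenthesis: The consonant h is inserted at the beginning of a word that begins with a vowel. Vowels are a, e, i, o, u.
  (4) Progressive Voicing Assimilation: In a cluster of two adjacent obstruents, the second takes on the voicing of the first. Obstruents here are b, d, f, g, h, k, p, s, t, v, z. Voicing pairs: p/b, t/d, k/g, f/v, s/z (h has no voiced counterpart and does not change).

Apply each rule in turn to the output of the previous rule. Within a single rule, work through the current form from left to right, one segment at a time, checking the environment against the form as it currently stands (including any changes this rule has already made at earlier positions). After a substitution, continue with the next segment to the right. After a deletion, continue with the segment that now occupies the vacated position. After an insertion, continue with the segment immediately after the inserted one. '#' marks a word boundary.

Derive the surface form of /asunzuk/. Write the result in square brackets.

[hasnzg]

(1) Syncope: [asunzuk] → [asnzk]
(2) Voicing Between Vowels: no change — [asnzk]
(3) Glottal Epenthesis: [asnzk] → [hasnzk]
(4) Progressive Voicing Assimilation: [hasnzk] → [hasnzg]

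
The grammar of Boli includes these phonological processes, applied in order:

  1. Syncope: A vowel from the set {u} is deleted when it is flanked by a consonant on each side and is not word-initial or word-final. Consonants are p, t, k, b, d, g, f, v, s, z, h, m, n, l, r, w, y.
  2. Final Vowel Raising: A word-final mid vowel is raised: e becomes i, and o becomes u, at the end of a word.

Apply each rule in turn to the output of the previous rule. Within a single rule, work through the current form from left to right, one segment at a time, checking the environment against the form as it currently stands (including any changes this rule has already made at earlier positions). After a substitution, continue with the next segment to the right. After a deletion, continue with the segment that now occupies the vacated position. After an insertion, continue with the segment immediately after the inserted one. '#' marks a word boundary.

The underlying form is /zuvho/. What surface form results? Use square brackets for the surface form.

[zvhu]

1 Syncope: [zuvho] → [zvho]
2 Final Vowel Raising: [zvho] → [zvhu]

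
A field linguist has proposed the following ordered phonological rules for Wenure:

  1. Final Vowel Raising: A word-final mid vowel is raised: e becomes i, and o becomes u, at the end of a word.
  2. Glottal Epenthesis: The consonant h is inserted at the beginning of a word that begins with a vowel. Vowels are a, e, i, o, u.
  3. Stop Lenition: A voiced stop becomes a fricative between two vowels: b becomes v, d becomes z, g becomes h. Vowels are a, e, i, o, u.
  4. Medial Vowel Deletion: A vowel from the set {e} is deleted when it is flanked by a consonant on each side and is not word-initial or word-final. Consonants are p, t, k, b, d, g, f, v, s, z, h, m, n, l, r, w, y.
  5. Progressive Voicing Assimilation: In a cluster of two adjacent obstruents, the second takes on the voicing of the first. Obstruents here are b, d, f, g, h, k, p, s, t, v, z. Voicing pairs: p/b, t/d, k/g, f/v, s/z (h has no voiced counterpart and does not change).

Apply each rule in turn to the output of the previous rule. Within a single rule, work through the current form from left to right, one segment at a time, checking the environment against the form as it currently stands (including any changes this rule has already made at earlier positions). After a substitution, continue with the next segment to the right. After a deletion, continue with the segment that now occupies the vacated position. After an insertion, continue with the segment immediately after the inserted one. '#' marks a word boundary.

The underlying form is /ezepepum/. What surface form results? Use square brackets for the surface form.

1 Final Vowel Raising: no change — [ezepepum]
2 Glottal Epenthesis: [ezepepum] → [hezepepum]
3 Stop Lenition: no change — [hezepepum]
4 Medial Vowel Deletion: [hezepepum] → [hzppum]
5 Progressive Voicing Assimilation: [hzppum] → [hsppum]

[hsppum]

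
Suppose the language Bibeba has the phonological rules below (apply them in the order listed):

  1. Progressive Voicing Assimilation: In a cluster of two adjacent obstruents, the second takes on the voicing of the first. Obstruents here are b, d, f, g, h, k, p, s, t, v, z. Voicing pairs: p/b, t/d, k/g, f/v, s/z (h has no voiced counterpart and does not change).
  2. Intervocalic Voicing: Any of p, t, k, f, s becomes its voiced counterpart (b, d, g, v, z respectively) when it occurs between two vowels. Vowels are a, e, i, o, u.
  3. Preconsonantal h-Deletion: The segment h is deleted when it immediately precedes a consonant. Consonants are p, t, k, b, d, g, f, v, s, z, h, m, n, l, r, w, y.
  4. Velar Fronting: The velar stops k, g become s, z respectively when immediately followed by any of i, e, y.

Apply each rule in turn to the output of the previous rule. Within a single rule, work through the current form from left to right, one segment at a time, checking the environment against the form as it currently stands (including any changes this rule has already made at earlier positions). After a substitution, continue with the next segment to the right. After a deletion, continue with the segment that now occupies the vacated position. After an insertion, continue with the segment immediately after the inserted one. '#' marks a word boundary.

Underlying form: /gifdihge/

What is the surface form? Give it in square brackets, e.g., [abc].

[ziftise]

1 Progressive Voicing Assimilation: [gifdihge] → [giftihke]
2 Intervocalic Voicing: no change — [giftihke]
3 Preconsonantal h-Deletion: [giftihke] → [giftike]
4 Velar Fronting: [giftike] → [ziftise]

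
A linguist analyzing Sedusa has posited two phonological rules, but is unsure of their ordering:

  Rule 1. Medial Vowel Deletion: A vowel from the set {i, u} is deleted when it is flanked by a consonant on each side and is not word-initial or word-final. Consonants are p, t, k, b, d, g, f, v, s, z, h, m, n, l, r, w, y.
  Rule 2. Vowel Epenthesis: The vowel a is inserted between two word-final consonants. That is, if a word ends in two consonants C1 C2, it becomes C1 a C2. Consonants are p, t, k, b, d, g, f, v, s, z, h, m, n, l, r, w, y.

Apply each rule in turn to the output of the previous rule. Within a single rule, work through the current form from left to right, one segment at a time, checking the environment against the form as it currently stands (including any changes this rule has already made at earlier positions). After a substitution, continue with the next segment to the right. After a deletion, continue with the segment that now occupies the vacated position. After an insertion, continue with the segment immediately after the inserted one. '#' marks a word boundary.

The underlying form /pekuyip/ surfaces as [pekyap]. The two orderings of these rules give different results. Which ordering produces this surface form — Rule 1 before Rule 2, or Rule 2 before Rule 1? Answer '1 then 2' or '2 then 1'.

Order 1 then 2:
  1 Medial Vowel Deletion: [pekuyip] → [pekyp]
  2 Vowel Epenthesis: [pekyp] → [pekyap]
  result: [pekyap]
Order 2 then 1:
  2 Vowel Epenthesis: no change — [pekuyip]
  1 Medial Vowel Deletion: [pekuyip] → [pekyp]
  result: [pekyp]

1 then 2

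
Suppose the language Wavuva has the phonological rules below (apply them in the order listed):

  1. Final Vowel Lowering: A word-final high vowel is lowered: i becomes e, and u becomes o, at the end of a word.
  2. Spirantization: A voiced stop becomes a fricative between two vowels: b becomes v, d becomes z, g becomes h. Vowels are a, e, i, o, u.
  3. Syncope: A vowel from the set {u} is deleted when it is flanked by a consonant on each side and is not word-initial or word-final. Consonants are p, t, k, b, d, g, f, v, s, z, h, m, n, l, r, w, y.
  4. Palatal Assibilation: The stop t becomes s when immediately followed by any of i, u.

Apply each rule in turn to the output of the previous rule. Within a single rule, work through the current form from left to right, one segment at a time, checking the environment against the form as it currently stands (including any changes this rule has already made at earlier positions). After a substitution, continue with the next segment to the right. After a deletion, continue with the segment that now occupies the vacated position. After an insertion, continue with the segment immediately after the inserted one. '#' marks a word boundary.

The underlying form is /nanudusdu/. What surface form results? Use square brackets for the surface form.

1 Final Vowel Lowering: [nanudusdu] → [nanudusdo]
2 Spirantization: [nanudusdo] → [nanuzusdo]
3 Syncope: [nanuzusdo] → [nanzsdo]
4 Palatal Assibilation: no change — [nanzsdo]

[nanzsdo]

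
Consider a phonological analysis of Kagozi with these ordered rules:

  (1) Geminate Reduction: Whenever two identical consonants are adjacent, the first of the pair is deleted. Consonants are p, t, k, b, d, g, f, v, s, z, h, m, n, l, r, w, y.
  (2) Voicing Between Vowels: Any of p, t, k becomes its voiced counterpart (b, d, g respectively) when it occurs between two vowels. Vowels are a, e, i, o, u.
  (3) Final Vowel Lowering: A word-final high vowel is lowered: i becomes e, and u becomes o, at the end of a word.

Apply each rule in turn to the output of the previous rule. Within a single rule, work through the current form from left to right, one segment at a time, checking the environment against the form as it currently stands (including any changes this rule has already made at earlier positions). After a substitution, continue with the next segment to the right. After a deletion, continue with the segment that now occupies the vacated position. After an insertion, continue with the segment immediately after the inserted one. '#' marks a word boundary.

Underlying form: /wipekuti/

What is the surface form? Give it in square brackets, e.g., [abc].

(1) Geminate Reduction: no change — [wipekuti]
(2) Voicing Between Vowels: [wipekuti] → [wibegudi]
(3) Final Vowel Lowering: [wibegudi] → [wibegude]

[wibegude]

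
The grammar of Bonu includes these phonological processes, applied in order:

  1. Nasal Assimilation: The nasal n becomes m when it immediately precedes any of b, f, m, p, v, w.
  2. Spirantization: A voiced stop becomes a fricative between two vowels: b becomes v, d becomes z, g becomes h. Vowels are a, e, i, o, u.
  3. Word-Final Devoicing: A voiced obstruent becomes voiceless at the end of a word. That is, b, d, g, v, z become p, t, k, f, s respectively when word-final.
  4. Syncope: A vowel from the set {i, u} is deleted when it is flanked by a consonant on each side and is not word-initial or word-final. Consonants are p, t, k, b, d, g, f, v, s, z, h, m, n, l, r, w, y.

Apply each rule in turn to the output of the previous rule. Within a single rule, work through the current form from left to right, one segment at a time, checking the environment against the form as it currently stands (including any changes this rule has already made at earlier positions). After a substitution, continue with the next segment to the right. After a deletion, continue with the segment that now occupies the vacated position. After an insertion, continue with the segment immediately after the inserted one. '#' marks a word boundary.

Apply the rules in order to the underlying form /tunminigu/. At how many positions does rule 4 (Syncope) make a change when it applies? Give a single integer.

3

1 Nasal Assimilation: [tunminigu] → [tumminigu]
2 Spirantization: [tumminigu] → [tumminihu]
3 Word-Final Devoicing: no change — [tumminihu]
4 Syncope: [tumminihu] → [tmmnhu]
Rule 4 changed 3 position(s).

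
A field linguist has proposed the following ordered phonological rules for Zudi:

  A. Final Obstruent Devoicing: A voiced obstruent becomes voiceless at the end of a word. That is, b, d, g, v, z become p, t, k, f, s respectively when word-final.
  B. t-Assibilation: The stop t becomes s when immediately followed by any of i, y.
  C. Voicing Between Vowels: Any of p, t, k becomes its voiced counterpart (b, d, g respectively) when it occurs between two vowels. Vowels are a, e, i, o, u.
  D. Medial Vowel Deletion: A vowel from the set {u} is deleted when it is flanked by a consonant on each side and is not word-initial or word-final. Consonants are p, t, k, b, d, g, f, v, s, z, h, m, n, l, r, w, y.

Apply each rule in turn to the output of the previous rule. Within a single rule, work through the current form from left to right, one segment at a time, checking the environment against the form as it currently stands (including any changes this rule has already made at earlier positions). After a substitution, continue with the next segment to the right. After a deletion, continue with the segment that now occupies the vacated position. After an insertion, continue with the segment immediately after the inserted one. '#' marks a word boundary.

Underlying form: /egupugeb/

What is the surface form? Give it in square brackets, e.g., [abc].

[egbgep]

A Final Obstruent Devoicing: [egupugeb] → [egupugep]
B t-Assibilation: no change — [egupugep]
C Voicing Between Vowels: [egupugep] → [egubugep]
D Medial Vowel Deletion: [egubugep] → [egbgep]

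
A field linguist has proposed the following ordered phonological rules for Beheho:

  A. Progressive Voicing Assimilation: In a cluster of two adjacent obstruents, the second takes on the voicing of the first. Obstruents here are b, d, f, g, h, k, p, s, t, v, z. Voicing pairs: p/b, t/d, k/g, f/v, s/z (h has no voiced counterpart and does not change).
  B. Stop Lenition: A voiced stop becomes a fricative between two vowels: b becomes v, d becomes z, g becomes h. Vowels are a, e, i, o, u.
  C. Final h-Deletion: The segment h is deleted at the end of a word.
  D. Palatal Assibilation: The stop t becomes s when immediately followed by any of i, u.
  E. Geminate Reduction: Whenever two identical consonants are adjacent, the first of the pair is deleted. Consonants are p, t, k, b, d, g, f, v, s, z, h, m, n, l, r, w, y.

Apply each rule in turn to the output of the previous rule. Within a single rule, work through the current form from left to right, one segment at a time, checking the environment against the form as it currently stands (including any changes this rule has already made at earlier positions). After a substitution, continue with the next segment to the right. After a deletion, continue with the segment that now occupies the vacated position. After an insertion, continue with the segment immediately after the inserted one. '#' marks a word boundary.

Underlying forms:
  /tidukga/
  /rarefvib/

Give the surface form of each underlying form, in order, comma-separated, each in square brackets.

[sizuka], [rarefib]

/tidukga/:
  A Progressive Voicing Assimilation: [tidukga] → [tidukka]
  B Stop Lenition: [tidukka] → [tizukka]
  C Final h-Deletion: no change — [tizukka]
  D Palatal Assibilation: [tizukka] → [sizukka]
  E Geminate Reduction: [sizukka] → [sizuka]
/rarefvib/:
  A Progressive Voicing Assimilation: [rarefvib] → [rareffib]
  B Stop Lenition: no change — [rareffib]
  C Final h-Deletion: no change — [rareffib]
  D Palatal Assibilation: no change — [rareffib]
  E Geminate Reduction: [rareffib] → [rarefib]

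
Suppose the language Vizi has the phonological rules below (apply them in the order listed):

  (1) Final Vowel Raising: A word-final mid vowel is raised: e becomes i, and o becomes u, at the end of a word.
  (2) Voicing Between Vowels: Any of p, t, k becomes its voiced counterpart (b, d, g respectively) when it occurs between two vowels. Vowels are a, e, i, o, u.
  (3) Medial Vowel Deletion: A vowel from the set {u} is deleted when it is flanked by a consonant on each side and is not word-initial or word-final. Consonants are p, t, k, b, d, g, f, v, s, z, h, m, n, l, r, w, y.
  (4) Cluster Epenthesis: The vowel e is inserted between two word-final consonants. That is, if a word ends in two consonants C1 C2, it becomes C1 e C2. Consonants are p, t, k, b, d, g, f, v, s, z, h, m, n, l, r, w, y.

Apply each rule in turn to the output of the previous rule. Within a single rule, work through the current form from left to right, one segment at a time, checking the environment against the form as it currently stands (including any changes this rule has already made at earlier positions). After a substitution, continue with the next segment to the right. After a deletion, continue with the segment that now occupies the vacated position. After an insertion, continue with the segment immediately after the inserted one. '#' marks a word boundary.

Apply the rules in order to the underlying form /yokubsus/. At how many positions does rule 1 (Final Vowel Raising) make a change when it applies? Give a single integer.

0

(1) Final Vowel Raising: no change — [yokubsus]
(2) Voicing Between Vowels: [yokubsus] → [yogubsus]
(3) Medial Vowel Deletion: [yogubsus] → [yogbss]
(4) Cluster Epenthesis: [yogbss] → [yogbses]
Rule 1 changed 0 position(s).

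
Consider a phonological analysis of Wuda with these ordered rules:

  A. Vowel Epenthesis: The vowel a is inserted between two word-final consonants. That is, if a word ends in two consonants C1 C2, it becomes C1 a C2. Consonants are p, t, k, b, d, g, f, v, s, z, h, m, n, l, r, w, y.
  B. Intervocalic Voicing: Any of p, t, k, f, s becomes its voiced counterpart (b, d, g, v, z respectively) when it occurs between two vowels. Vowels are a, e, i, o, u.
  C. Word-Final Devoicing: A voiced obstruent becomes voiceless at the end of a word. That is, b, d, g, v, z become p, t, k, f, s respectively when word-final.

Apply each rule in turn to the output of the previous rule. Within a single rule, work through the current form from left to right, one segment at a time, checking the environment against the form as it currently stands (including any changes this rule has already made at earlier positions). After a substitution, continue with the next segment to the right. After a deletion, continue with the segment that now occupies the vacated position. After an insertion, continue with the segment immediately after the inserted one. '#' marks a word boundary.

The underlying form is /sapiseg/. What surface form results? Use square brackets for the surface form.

[sabizek]

A Vowel Epenthesis: no change — [sapiseg]
B Intervocalic Voicing: [sapiseg] → [sabizeg]
C Word-Final Devoicing: [sabizeg] → [sabizek]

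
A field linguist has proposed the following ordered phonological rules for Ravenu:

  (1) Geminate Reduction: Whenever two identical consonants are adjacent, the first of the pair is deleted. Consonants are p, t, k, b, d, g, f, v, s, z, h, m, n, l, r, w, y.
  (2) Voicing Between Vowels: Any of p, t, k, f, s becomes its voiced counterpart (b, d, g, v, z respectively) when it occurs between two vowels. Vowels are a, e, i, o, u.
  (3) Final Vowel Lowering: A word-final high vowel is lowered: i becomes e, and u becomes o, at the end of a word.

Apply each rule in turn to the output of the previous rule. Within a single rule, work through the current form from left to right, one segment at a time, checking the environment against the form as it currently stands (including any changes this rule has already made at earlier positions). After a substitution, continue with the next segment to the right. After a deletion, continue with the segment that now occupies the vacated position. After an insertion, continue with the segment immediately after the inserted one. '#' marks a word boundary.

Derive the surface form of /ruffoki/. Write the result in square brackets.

(1) Geminate Reduction: [ruffoki] → [rufoki]
(2) Voicing Between Vowels: [rufoki] → [ruvogi]
(3) Final Vowel Lowering: [ruvogi] → [ruvoge]

[ruvoge]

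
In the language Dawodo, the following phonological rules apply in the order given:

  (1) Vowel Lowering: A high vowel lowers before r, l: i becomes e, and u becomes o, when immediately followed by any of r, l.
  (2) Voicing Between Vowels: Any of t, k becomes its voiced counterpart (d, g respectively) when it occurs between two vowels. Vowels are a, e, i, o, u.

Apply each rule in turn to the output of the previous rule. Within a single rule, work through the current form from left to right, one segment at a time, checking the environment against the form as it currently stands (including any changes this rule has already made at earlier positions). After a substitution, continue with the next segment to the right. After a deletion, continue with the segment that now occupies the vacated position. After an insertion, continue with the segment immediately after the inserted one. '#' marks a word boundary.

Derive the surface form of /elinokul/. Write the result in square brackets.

(1) Vowel Lowering: [elinokul] → [elinokol]
(2) Voicing Between Vowels: [elinokol] → [elinogol]

[elinogol]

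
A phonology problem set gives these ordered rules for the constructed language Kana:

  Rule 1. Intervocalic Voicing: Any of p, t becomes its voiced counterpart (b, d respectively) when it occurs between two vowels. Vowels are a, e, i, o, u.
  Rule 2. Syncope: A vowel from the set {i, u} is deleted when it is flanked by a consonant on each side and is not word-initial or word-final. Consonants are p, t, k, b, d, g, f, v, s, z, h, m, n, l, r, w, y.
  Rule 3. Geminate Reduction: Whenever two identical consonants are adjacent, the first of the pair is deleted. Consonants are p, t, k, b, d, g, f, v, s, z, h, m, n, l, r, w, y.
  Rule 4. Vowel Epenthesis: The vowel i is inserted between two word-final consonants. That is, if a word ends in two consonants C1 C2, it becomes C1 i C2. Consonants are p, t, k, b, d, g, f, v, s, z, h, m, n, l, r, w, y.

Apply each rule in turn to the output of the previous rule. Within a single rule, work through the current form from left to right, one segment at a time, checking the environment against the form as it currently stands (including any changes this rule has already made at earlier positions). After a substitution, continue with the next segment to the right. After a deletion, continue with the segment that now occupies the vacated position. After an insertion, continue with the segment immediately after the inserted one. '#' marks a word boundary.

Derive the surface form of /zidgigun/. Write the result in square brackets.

Rule 1 Intervocalic Voicing: no change — [zidgigun]
Rule 2 Syncope: [zidgigun] → [zdggn]
Rule 3 Geminate Reduction: [zdggn] → [zdgn]
Rule 4 Vowel Epenthesis: [zdgn] → [zdgin]

[zdgin]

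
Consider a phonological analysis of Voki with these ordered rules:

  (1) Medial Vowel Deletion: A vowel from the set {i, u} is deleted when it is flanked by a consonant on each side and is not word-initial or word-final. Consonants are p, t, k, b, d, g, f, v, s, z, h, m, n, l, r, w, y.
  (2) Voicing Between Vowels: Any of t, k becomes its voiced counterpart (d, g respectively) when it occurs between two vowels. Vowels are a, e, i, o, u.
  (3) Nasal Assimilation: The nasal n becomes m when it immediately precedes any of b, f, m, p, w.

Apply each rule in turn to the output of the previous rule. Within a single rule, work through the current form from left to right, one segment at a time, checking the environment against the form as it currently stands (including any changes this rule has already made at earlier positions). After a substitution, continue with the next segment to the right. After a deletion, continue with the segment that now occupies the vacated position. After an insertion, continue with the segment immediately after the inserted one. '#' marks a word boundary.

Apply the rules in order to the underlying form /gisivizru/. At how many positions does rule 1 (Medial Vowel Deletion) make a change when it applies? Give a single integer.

(1) Medial Vowel Deletion: [gisivizru] → [gsvzru]
(2) Voicing Between Vowels: no change — [gsvzru]
(3) Nasal Assimilation: no change — [gsvzru]
Rule 1 changed 3 position(s).

3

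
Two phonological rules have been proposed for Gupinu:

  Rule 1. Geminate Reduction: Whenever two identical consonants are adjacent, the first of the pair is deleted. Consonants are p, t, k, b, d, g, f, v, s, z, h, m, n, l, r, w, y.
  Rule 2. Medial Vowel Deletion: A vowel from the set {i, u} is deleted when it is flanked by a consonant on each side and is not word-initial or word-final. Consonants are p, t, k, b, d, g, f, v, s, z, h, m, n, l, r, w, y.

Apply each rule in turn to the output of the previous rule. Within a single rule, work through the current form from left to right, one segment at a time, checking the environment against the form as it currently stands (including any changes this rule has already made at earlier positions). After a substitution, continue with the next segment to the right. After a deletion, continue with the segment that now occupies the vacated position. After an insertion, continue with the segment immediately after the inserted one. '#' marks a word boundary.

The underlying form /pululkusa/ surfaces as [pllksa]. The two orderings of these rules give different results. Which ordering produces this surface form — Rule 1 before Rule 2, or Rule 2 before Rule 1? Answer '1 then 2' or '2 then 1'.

1 then 2

Order 1 then 2:
  1 Geminate Reduction: no change — [pululkusa]
  2 Medial Vowel Deletion: [pululkusa] → [pllksa]
  result: [pllksa]
Order 2 then 1:
  2 Medial Vowel Deletion: [pululkusa] → [pllksa]
  1 Geminate Reduction: [pllksa] → [plksa]
  result: [plksa]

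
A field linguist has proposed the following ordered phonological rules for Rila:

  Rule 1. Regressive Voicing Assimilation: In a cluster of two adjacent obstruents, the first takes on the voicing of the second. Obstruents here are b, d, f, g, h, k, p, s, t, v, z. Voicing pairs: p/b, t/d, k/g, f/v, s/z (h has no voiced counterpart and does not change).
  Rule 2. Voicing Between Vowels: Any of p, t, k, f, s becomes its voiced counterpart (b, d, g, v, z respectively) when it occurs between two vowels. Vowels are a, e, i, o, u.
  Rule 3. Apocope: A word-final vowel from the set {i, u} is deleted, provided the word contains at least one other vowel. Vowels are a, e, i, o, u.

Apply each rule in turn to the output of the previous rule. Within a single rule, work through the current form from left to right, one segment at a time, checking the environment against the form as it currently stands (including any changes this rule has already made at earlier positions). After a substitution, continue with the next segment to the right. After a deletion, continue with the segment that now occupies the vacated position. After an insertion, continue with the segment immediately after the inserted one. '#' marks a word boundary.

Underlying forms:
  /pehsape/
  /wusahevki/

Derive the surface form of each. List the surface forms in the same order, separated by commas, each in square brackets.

[pehsabe], [wuzahefk]

/pehsape/:
  Rule 1 Regressive Voicing Assimilation: no change — [pehsape]
  Rule 2 Voicing Between Vowels: [pehsape] → [pehsabe]
  Rule 3 Apocope: no change — [pehsabe]
/wusahevki/:
  Rule 1 Regressive Voicing Assimilation: [wusahevki] → [wusahefki]
  Rule 2 Voicing Between Vowels: [wusahefki] → [wuzahefki]
  Rule 3 Apocope: [wuzahefki] → [wuzahefk]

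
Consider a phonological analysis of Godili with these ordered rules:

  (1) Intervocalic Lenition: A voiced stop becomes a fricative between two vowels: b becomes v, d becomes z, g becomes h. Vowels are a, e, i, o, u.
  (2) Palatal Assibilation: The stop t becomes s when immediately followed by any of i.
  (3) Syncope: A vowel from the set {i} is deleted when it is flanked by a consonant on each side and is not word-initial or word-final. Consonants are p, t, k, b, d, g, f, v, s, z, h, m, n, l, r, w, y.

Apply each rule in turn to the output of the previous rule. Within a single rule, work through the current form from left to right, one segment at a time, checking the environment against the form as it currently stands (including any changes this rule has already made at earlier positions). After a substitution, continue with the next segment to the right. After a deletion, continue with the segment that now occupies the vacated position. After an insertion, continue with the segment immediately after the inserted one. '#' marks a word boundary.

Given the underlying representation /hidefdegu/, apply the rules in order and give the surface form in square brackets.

(1) Intervocalic Lenition: [hidefdegu] → [hizefdehu]
(2) Palatal Assibilation: no change — [hizefdehu]
(3) Syncope: [hizefdehu] → [hzefdehu]

[hzefdehu]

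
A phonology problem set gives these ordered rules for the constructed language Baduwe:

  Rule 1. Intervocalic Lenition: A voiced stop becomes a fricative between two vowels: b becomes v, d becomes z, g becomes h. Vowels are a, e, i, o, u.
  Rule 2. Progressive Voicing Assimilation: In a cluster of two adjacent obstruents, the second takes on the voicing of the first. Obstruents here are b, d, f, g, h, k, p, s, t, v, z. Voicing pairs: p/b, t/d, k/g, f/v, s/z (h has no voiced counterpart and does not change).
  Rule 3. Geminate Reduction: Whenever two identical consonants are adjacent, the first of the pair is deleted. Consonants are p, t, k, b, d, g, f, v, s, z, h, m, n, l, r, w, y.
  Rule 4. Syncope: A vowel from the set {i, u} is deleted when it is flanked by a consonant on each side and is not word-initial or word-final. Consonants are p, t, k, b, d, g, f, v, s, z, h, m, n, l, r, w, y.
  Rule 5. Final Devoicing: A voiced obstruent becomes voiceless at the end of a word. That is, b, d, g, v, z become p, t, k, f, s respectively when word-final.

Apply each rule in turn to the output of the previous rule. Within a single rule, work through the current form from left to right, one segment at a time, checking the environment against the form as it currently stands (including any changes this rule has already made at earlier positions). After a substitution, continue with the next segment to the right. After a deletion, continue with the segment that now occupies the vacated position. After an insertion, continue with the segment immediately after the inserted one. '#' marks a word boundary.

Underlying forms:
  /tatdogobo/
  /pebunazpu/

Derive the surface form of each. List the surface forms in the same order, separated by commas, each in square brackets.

/tatdogobo/:
  Rule 1 Intervocalic Lenition: [tatdogobo] → [tatdohovo]
  Rule 2 Progressive Voicing Assimilation: [tatdohovo] → [tattohovo]
  Rule 3 Geminate Reduction: [tattohovo] → [tatohovo]
  Rule 4 Syncope: no change — [tatohovo]
  Rule 5 Final Devoicing: no change — [tatohovo]
/pebunazpu/:
  Rule 1 Intervocalic Lenition: [pebunazpu] → [pevunazpu]
  Rule 2 Progressive Voicing Assimilation: [pevunazpu] → [pevunazbu]
  Rule 3 Geminate Reduction: no change — [pevunazbu]
  Rule 4 Syncope: [pevunazbu] → [pevnazbu]
  Rule 5 Final Devoicing: no change — [pevnazbu]

[tatohovo], [pevnazbu]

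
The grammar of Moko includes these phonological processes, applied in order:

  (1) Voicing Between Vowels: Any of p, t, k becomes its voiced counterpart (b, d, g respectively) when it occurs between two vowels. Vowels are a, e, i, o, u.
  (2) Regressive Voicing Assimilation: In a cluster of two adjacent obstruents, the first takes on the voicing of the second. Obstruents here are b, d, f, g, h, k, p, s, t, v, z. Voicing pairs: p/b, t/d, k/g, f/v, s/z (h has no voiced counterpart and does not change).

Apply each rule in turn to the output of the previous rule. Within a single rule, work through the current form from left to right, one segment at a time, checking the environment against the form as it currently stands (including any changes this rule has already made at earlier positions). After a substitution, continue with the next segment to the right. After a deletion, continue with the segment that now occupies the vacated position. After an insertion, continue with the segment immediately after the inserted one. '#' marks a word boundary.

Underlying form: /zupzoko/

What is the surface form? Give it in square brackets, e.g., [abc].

[zubzogo]

(1) Voicing Between Vowels: [zupzoko] → [zupzogo]
(2) Regressive Voicing Assimilation: [zupzogo] → [zubzogo]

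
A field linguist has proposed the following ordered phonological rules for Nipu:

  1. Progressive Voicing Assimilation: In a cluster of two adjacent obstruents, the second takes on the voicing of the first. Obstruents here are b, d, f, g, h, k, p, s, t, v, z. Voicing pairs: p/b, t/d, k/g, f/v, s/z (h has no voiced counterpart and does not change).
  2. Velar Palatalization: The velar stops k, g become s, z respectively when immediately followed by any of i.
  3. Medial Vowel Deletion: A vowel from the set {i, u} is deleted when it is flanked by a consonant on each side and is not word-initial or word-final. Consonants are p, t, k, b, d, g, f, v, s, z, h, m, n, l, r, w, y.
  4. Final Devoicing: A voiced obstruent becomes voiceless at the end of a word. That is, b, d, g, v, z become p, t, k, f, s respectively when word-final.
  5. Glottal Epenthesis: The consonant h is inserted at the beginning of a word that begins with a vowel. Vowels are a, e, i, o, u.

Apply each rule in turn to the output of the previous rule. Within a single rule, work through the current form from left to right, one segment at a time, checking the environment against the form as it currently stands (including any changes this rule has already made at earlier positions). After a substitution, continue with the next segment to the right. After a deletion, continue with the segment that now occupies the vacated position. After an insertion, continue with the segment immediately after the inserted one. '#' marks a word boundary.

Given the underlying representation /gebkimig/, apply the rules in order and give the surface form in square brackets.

[gebzmk]

1 Progressive Voicing Assimilation: [gebkimig] → [gebgimig]
2 Velar Palatalization: [gebgimig] → [gebzimig]
3 Medial Vowel Deletion: [gebzimig] → [gebzmg]
4 Final Devoicing: [gebzmg] → [gebzmk]
5 Glottal Epenthesis: no change — [gebzmk]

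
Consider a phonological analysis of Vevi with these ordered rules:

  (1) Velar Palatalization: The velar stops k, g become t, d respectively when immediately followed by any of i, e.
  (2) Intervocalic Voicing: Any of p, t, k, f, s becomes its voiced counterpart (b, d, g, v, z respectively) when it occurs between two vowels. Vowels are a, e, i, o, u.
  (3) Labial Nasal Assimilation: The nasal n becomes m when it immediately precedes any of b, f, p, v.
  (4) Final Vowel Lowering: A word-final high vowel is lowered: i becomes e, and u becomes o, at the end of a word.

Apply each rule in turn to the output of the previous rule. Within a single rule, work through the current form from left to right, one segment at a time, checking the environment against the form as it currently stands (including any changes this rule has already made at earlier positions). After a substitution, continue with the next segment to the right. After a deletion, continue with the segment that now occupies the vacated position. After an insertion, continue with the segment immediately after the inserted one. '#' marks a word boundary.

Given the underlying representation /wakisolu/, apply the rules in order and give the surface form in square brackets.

(1) Velar Palatalization: [wakisolu] → [watisolu]
(2) Intervocalic Voicing: [watisolu] → [wadizolu]
(3) Labial Nasal Assimilation: no change — [wadizolu]
(4) Final Vowel Lowering: [wadizolu] → [wadizolo]

[wadizolo]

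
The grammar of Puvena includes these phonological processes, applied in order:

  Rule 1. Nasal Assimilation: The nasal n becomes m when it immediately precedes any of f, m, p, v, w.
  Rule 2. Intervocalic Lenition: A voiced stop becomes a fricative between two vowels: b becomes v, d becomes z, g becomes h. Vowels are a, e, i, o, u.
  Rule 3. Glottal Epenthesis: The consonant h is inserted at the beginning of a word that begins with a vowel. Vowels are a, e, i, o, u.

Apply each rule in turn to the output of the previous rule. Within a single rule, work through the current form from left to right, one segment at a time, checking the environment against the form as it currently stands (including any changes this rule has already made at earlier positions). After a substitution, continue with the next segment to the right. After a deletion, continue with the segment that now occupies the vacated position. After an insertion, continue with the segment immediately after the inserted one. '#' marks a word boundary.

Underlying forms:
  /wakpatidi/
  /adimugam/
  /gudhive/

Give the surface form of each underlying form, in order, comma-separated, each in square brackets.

/wakpatidi/:
  Rule 1 Nasal Assimilation: no change — [wakpatidi]
  Rule 2 Intervocalic Lenition: [wakpatidi] → [wakpatizi]
  Rule 3 Glottal Epenthesis: no change — [wakpatizi]
/adimugam/:
  Rule 1 Nasal Assimilation: no change — [adimugam]
  Rule 2 Intervocalic Lenition: [adimugam] → [azimuham]
  Rule 3 Glottal Epenthesis: [azimuham] → [hazimuham]
/gudhive/:
  Rule 1 Nasal Assimilation: no change — [gudhive]
  Rule 2 Intervocalic Lenition: no change — [gudhive]
  Rule 3 Glottal Epenthesis: no change — [gudhive]

[wakpatizi], [hazimuham], [gudhive]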